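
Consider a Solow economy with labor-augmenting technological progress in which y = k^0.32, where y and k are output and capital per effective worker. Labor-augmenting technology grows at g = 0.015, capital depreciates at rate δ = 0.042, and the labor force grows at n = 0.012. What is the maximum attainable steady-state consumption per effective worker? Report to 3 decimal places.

c_gold ≈ 1.400

n + g + δ = 0.012 + 0.015 + 0.042 = 0.069.
Setting f'(k) = n+g+δ gives 0.32·k^(0.32−1) = 0.069, hence k_gold = (0.32/0.069)^(1/0.68) ≈ 9.5467.
y_gold = 9.5467^0.32 ≈ 2.0585.
c_gold = y_gold − (n+g+δ)·k_gold = 2.0585 − 0.069·9.5467 ≈ 1.3998.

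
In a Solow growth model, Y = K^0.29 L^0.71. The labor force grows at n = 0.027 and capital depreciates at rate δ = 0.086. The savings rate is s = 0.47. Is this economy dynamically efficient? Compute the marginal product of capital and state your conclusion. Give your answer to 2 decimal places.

The effective depreciation rate is n + δ = 0.027 + 0.086 = 0.113.
Steady-state k*: s·k^0.29 = 0.113·k gives k* = (0.47/0.113)^(1/0.71) ≈ 7.4449.
MPK = 0.29·7.4449^(-0.71) ≈ 0.0697.
MPK < n+δ = 0.113, so the economy is dynamically inefficient (over-saving).

dynamically inefficient; MPK ≈ 0.07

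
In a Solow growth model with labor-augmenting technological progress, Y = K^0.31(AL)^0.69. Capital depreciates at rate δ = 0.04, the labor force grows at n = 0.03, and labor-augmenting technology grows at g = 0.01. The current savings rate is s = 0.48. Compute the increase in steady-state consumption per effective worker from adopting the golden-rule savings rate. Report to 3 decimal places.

Break-even investment rate: n + g + δ = 0.03 + 0.01 + 0.04 = 0.08.
Current steady state (s = 0.48): k* = (0.48/0.08)^(1/0.69) ≈ 13.4201, y* = 13.4201^0.31 ≈ 2.2367, c* = (1−0.48)·2.2367 ≈ 1.1631.
Golden rule sets MPK = n+g+δ: 0.31·k^(0.31−1) = 0.08, so k_gold = (0.31/0.08)^(1/0.69) ≈ 7.1214.
y_gold = 7.1214^0.31 ≈ 1.8378, c_gold = y_gold − 0.08·k_gold ≈ 1.2681.
Gain: Δc = 1.2681 − 1.1631 ≈ 0.1050.

Δc ≈ 0.105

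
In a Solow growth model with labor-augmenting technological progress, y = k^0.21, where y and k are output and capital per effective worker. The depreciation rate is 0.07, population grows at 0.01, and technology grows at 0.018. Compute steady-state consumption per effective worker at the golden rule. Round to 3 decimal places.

c_gold ≈ 0.967

Capital per effective worker breaks even when investment replaces (n + g + δ)·k; here n + g + δ = 0.098.
Maximizing c = f(k) − (n+g+δ)·k gives f'(k) = n+g+δ, i.e. 0.21·k^(0.21−1) = 0.098, so k_gold = (0.21/0.098)^(1/0.79) ≈ 2.6241.
y_gold = 2.6241^0.21 ≈ 1.2246.
c_gold = y_gold − (n+g+δ)·k_gold = 1.2246 − 0.098·2.6241 ≈ 0.9674.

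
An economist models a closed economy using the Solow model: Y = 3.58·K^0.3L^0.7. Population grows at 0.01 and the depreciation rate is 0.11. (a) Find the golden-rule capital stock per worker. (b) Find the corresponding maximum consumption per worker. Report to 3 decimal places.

(a) k_gold ≈ 22.895; (b) c_gold ≈ 6.411

Capital per worker breaks even when investment replaces (n + δ)·k; here n + δ = 0.12.
Maximizing c = f(k) − (n+δ)·k gives f'(k) = n+δ, i.e. 0.3·3.58·k^(0.3−1) = 0.12, so k_gold = (0.3·3.58/0.12)^(1/0.7) ≈ 22.8953.
y_gold = 3.58·22.8953^0.3 ≈ 9.1581; c_gold = y_gold − 0.12·k_gold ≈ 6.4107.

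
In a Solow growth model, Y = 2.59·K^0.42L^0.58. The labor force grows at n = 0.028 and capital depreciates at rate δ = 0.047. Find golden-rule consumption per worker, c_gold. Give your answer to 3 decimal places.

Break-even investment rate: n + δ = 0.028 + 0.047 = 0.075.
Maximizing c = f(k) − (n+δ)·k gives f'(k) = n+δ, i.e. 0.42·2.59·k^(0.42−1) = 0.075, so k_gold = (0.42·2.59/0.075)^(1/0.58) ≈ 100.5924.
y_gold = 2.59·100.5924^0.42 ≈ 17.9629.
c_gold = y_gold − (n+δ)·k_gold = 17.9629 − 0.075·100.5924 ≈ 10.4185.

c_gold ≈ 10.418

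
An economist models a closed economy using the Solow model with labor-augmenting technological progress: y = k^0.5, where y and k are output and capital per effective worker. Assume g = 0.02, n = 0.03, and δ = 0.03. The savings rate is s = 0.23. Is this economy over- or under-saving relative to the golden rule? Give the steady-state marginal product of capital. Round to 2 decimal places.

Capital per effective worker breaks even when investment replaces (n + g + δ)·k; here n + g + δ = 0.08.
Steady-state k*: s·k^0.5 = 0.08·k gives k* = (0.23/0.08)^(1/0.5) ≈ 8.2656.
MPK = 0.5·8.2656^(-0.5) ≈ 0.1739.
MPK > n+g+δ = 0.08, so the economy is dynamically efficient (under-saving).

under-saving; MPK ≈ 0.17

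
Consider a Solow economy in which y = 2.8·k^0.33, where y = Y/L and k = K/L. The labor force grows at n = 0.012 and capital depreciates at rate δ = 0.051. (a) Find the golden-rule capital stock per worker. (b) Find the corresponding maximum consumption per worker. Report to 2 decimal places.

(a) k_gold ≈ 55.05; (b) c_gold ≈ 7.04

Capital per worker breaks even when investment replaces (n + δ)·k; here n + δ = 0.063.
Golden rule sets MPK = n+δ: 0.33·2.8·k^(0.33−1) = 0.063, so k_gold = (0.33·2.8/0.063)^(1/0.67) ≈ 55.0545.
y_gold = 2.8·55.0545^0.33 ≈ 10.5104; c_gold = y_gold − 0.063·k_gold ≈ 7.0420.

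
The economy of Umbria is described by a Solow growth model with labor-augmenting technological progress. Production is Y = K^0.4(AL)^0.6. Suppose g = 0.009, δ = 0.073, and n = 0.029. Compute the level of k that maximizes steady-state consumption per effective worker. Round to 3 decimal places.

The effective depreciation rate is n + g + δ = 0.029 + 0.009 + 0.073 = 0.111.
At the golden rule the marginal product of capital equals n+g+δ: 0.4·k^(0.4−1) = 0.111. Solving, k_gold = (0.4/0.111)^(1/0.6) ≈ 8.4702.

k_gold ≈ 8.470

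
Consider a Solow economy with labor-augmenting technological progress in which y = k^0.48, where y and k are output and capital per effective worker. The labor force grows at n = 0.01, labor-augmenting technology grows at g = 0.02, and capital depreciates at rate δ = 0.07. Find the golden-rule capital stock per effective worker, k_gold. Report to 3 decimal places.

Capital per effective worker breaks even when investment replaces (n + g + δ)·k; here n + g + δ = 0.1.
Setting f'(k) = n+g+δ gives 0.48·k^(0.48−1) = 0.1, hence k_gold = (0.48/0.1)^(1/0.52) ≈ 20.4211.

k_gold ≈ 20.421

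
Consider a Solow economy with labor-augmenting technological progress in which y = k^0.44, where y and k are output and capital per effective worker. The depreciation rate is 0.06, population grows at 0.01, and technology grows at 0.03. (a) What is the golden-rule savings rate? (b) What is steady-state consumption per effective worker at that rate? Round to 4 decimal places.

The effective depreciation rate is n + g + δ = 0.01 + 0.03 + 0.06 = 0.1.
For Cobb-Douglas, s_gold equals capital's share: s_gold = 0.44.
Setting f'(k) = n+g+δ gives 0.44·k^(0.44−1) = 0.1, hence k_gold = (0.44/0.1)^(1/0.56) ≈ 14.0936.
y_gold = 14.0936^0.44 ≈ 3.2031; c_gold = (1−0.44)·y_gold ≈ 1.7937.

(a) s_gold = 0.4400; (b) c_gold ≈ 1.7937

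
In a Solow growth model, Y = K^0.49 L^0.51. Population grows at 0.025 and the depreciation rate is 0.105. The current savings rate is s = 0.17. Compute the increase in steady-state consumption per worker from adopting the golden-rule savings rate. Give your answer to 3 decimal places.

The effective depreciation rate is n + δ = 0.025 + 0.105 = 0.13.
Current steady state (s = 0.17): k* = (0.17/0.13)^(1/0.51) ≈ 1.6922, y* = 1.6922^0.49 ≈ 1.2940, c* = (1−0.17)·1.2940 ≈ 1.0740.
At the golden rule the marginal product of capital equals n+δ: 0.49·k^(0.49−1) = 0.13. Solving, k_gold = (0.49/0.13)^(1/0.51) ≈ 13.4868.
y_gold = 13.4868^0.49 ≈ 3.5781, c_gold = y_gold − 0.13·k_gold ≈ 1.8248.
Gain: Δc = 1.8248 − 1.0740 ≈ 0.7508.

Δc ≈ 0.751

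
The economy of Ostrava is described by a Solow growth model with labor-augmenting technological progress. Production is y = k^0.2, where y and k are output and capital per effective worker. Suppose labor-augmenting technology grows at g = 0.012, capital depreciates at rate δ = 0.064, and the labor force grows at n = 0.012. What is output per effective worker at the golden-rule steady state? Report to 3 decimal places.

Break-even investment rate: n + g + δ = 0.012 + 0.012 + 0.064 = 0.088.
Setting f'(k) = n+g+δ gives 0.2·k^(0.2−1) = 0.088, hence k_gold = (0.2/0.088)^(1/0.8) ≈ 2.7905.
Output: y_gold = k_gold^0.2 = 2.7905^0.2 ≈ 1.2278.

y_gold ≈ 1.228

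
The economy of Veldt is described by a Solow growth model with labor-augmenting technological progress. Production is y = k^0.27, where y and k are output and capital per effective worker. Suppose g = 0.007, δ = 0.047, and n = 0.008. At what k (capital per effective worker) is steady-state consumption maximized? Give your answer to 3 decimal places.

Break-even investment rate: n + g + δ = 0.008 + 0.007 + 0.047 = 0.062.
Maximizing c = f(k) − (n+g+δ)·k gives f'(k) = n+g+δ, i.e. 0.27·k^(0.27−1) = 0.062, so k_gold = (0.27/0.062)^(1/0.73) ≈ 7.5042.

k_gold ≈ 7.504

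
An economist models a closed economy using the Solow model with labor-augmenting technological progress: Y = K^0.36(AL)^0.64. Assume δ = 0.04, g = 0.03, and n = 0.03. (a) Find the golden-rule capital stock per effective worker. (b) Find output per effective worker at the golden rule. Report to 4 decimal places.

(a) k_gold ≈ 7.3998; (b) y_gold ≈ 2.0555

n + g + δ = 0.03 + 0.03 + 0.04 = 0.1.
At the golden rule the marginal product of capital equals n+g+δ: 0.36·k^(0.36−1) = 0.1. Solving, k_gold = (0.36/0.1)^(1/0.64) ≈ 7.3998.
y_gold = 7.3998^0.36 ≈ 2.0555.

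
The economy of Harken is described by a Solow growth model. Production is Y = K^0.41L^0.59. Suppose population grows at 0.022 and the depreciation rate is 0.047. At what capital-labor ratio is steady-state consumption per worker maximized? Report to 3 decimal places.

k_gold ≈ 20.500

Capital per worker breaks even when investment replaces (n + δ)·k; here n + δ = 0.069.
Maximizing c = f(k) − (n+δ)·k gives f'(k) = n+δ, i.e. 0.41·k^(0.41−1) = 0.069, so k_gold = (0.41/0.069)^(1/0.59) ≈ 20.5000.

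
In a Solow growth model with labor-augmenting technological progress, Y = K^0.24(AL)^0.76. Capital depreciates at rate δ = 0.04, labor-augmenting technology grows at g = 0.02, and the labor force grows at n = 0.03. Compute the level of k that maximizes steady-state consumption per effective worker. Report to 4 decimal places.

k_gold ≈ 3.6348

n + g + δ = 0.03 + 0.02 + 0.04 = 0.09.
Maximizing c = f(k) − (n+g+δ)·k gives f'(k) = n+g+δ, i.e. 0.24·k^(0.24−1) = 0.09, so k_gold = (0.24/0.09)^(1/0.76) ≈ 3.6348.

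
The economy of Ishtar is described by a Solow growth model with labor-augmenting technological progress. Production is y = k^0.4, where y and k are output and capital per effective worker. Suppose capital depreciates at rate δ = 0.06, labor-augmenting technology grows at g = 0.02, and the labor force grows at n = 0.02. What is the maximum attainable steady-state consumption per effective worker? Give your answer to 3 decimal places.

c_gold ≈ 1.512

The effective depreciation rate is n + g + δ = 0.02 + 0.02 + 0.06 = 0.1.
Golden rule sets MPK = n+g+δ: 0.4·k^(0.4−1) = 0.1, so k_gold = (0.4/0.1)^(1/0.6) ≈ 10.0794.
y_gold = 10.0794^0.4 ≈ 2.5198.
c_gold = y_gold − (n+g+δ)·k_gold = 2.5198 − 0.1·10.0794 ≈ 1.5119.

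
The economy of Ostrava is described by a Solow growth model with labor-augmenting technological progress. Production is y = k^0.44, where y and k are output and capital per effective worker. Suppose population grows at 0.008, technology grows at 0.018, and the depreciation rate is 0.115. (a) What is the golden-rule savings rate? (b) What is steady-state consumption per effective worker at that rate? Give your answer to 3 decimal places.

n + g + δ = 0.008 + 0.018 + 0.115 = 0.141.
For Cobb-Douglas, s_gold equals capital's share: s_gold = 0.44.
Setting f'(k) = n+g+δ gives 0.44·k^(0.44−1) = 0.141, hence k_gold = (0.44/0.141)^(1/0.56) ≈ 7.6306.
y_gold = 7.6306^0.44 ≈ 2.4453; c_gold = (1−0.44)·y_gold ≈ 1.3693.

(a) s_gold = 0.440; (b) c_gold ≈ 1.369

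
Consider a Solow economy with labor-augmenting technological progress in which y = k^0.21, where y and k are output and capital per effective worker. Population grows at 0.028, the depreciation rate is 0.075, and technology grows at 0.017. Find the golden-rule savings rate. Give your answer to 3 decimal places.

The effective depreciation rate is n + g + δ = 0.028 + 0.017 + 0.075 = 0.12.
At the golden rule MPK = n+g+δ, and in any Cobb-Douglas steady state s = (n+g+δ)·k/y = MPK·k/y = capital's share 0.21.

s_gold = 0.210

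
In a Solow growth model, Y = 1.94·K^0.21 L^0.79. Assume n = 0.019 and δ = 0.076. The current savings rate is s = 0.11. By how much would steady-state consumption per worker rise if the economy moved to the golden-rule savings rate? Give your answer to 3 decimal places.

Δc ≈ 0.116

n + δ = 0.019 + 0.076 = 0.095.
Current steady state (s = 0.11): k* = (0.11·1.94/0.095)^(1/0.79) ≈ 2.7855, y* = 1.94·2.7855^0.21 ≈ 2.4056, c* = (1−0.11)·2.4056 ≈ 2.1410.
Golden rule sets MPK = n+δ: 0.21·1.94·k^(0.21−1) = 0.095, so k_gold = (0.21·1.94/0.095)^(1/0.79) ≈ 6.3150.
y_gold = 1.94·6.3150^0.21 ≈ 2.8568, c_gold = y_gold − 0.095·k_gold ≈ 2.2569.
Gain: Δc = 2.2569 − 2.1410 ≈ 0.1159.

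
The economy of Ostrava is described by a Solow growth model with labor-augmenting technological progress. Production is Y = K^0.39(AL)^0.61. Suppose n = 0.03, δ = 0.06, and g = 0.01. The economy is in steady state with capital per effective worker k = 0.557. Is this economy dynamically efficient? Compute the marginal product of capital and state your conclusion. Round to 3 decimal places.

The effective depreciation rate is n + g + δ = 0.03 + 0.01 + 0.06 = 0.1.
MPK = 0.39·k^(0.39−1) = 0.39·0.557^(-0.61) ≈ 0.5573.
MPK > 0.1, so the economy is dynamically efficient (under-saving).

dynamically efficient; MPK ≈ 0.557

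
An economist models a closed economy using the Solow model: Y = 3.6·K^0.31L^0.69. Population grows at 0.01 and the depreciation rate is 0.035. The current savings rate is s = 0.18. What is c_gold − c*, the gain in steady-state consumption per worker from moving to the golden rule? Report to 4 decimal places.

Δc ≈ 0.7265

Break-even investment rate: n + δ = 0.01 + 0.035 = 0.045.
Current steady state (s = 0.18): k* = (0.18·3.6/0.045)^(1/0.69) ≈ 47.7294, y* = 3.6·47.7294^0.31 ≈ 11.9324, c* = (1−0.18)·11.9324 ≈ 9.7845.
At the golden rule the marginal product of capital equals n+δ: 0.31·3.6·k^(0.31−1) = 0.045. Solving, k_gold = (0.31·3.6/0.045)^(1/0.69) ≈ 104.9408.
y_gold = 3.6·104.9408^0.31 ≈ 15.2333, c_gold = y_gold − 0.045·k_gold ≈ 10.5110.
Gain: Δc = 10.5110 − 9.7845 ≈ 0.7265.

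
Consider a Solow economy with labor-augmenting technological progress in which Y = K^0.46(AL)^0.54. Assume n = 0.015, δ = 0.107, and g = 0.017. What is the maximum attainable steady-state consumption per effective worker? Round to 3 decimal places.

c_gold ≈ 1.497

The effective depreciation rate is n + g + δ = 0.015 + 0.017 + 0.107 = 0.139.
Golden rule sets MPK = n+g+δ: 0.46·k^(0.46−1) = 0.139, so k_gold = (0.46/0.139)^(1/0.54) ≈ 9.1725.
y_gold = 9.1725^0.46 ≈ 2.7717.
c_gold = y_gold − (n+g+δ)·k_gold = 2.7717 − 0.139·9.1725 ≈ 1.4967.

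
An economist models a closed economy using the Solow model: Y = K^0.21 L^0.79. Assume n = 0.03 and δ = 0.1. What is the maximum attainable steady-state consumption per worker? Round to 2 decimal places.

c_gold ≈ 0.90

n + δ = 0.03 + 0.1 = 0.13.
Golden rule sets MPK = n+δ: 0.21·k^(0.21−1) = 0.13, so k_gold = (0.21/0.13)^(1/0.79) ≈ 1.8350.
y_gold = 1.8350^0.21 ≈ 1.1360.
c_gold = y_gold − (n+δ)·k_gold = 1.1360 − 0.13·1.8350 ≈ 0.8974.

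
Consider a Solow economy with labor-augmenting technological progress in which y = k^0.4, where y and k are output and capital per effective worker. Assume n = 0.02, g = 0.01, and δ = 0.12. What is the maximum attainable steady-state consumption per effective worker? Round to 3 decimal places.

Break-even investment rate: n + g + δ = 0.02 + 0.01 + 0.12 = 0.15.
At the golden rule the marginal product of capital equals n+g+δ: 0.4·k^(0.4−1) = 0.15. Solving, k_gold = (0.4/0.15)^(1/0.6) ≈ 5.1280.
y_gold = 5.1280^0.4 ≈ 1.9230.
c_gold = y_gold − (n+g+δ)·k_gold = 1.9230 − 0.15·5.1280 ≈ 1.1538.

c_gold ≈ 1.154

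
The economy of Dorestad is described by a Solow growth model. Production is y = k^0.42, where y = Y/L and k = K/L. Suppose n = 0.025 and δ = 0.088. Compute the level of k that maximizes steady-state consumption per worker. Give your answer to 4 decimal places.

k_gold ≈ 9.6173

Capital per worker breaks even when investment replaces (n + δ)·k; here n + δ = 0.113.
Golden rule sets MPK = n+δ: 0.42·k^(0.42−1) = 0.113, so k_gold = (0.42/0.113)^(1/0.58) ≈ 9.6173.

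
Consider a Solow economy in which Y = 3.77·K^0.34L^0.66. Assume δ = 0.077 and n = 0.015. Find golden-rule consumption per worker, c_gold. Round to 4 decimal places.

c_gold ≈ 9.6657

n + δ = 0.015 + 0.077 = 0.092.
At the golden rule the marginal product of capital equals n+δ: 0.34·3.77·k^(0.34−1) = 0.092. Solving, k_gold = (0.34·3.77/0.092)^(1/0.66) ≈ 54.1231.
y_gold = 3.77·54.1231^0.34 ≈ 14.6451.
c_gold = y_gold − (n+δ)·k_gold = 14.6451 − 0.092·54.1231 ≈ 9.6657.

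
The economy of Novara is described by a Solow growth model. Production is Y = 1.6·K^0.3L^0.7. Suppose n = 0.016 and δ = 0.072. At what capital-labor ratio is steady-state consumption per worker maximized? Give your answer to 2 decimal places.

The effective depreciation rate is n + δ = 0.016 + 0.072 = 0.088.
Maximizing c = f(k) − (n+δ)·k gives f'(k) = n+δ, i.e. 0.3·1.6·k^(0.3−1) = 0.088, so k_gold = (0.3·1.6/0.088)^(1/0.7) ≈ 11.2853.

k_gold ≈ 11.29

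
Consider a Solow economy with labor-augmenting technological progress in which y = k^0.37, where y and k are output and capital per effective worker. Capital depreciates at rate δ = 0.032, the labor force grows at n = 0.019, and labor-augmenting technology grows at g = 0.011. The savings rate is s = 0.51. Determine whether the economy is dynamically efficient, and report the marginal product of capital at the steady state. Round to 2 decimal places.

Break-even investment rate: n + g + δ = 0.019 + 0.011 + 0.032 = 0.062.
Steady-state k*: s·k^0.37 = 0.062·k gives k* = (0.51/0.062)^(1/0.63) ≈ 28.3573.
MPK = 0.37·28.3573^(-0.63) ≈ 0.0450.
MPK < n+g+δ = 0.062, so the economy is dynamically inefficient (over-saving).

dynamically inefficient; MPK ≈ 0.04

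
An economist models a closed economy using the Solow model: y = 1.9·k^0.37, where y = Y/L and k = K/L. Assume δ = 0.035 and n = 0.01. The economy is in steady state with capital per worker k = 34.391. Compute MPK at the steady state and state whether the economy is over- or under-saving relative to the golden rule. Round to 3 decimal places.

The effective depreciation rate is n + δ = 0.01 + 0.035 = 0.045.
MPK = 0.37·1.9·k^(0.37−1) = 0.37·1.9·34.391^(-0.63) ≈ 0.0757.
MPK > 0.045, so the economy is dynamically efficient (under-saving).

under-saving; MPK ≈ 0.076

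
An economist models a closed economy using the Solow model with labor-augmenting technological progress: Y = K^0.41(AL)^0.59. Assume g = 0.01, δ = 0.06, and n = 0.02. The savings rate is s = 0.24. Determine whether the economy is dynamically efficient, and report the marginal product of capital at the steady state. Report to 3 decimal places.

Break-even investment rate: n + g + δ = 0.02 + 0.01 + 0.06 = 0.09.
Steady-state k*: s·k^0.41 = 0.09·k gives k* = (0.24/0.09)^(1/0.59) ≈ 5.2721.
MPK = 0.41·5.2721^(-0.59) ≈ 0.1538.
MPK > n+g+δ = 0.09, so the economy is dynamically efficient (under-saving).

dynamically efficient; MPK ≈ 0.154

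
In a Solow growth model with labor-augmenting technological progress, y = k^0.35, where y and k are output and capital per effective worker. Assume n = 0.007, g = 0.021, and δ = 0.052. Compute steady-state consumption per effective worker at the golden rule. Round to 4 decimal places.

n + g + δ = 0.007 + 0.021 + 0.052 = 0.08.
Golden rule sets MPK = n+g+δ: 0.35·k^(0.35−1) = 0.08, so k_gold = (0.35/0.08)^(1/0.65) ≈ 9.6855.
y_gold = 9.6855^0.35 ≈ 2.2138.
c_gold = y_gold − (n+g+δ)·k_gold = 2.2138 − 0.08·9.6855 ≈ 1.4390.

c_gold ≈ 1.4390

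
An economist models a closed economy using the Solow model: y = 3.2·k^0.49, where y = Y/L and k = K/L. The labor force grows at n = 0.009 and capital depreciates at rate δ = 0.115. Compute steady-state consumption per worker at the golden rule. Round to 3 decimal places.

The effective depreciation rate is n + δ = 0.009 + 0.115 = 0.124.
At the golden rule the marginal product of capital equals n+δ: 0.49·3.2·k^(0.49−1) = 0.124. Solving, k_gold = (0.49·3.2/0.124)^(1/0.51) ≈ 144.7558.
y_gold = 3.2·144.7558^0.49 ≈ 36.6321.
c_gold = y_gold − (n+δ)·k_gold = 36.6321 − 0.124·144.7558 ≈ 18.6824.

c_gold ≈ 18.682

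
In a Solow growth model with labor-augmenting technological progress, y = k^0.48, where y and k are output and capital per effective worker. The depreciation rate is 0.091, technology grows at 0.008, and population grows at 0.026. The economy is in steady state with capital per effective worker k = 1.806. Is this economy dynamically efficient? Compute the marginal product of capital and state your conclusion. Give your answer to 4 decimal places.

Break-even investment rate: n + g + δ = 0.026 + 0.008 + 0.091 = 0.125.
MPK = 0.48·k^(0.48−1) = 0.48·1.806^(-0.52) ≈ 0.3530.
MPK > 0.125, so the economy is dynamically efficient (under-saving).

dynamically efficient; MPK ≈ 0.3530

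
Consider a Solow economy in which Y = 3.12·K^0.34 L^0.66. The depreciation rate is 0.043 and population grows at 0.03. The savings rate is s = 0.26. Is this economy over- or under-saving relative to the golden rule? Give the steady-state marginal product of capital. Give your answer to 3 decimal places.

under-saving; MPK ≈ 0.095

Break-even investment rate: n + δ = 0.03 + 0.043 = 0.073.
Steady-state k*: s·A·k^0.34 = 0.073·k gives k* = (0.26·3.12/0.073)^(1/0.66) ≈ 38.4196.
MPK = 0.34·3.12·38.4196^(-0.66) ≈ 0.0955.
MPK > n+δ = 0.073, so the economy is dynamically efficient (under-saving).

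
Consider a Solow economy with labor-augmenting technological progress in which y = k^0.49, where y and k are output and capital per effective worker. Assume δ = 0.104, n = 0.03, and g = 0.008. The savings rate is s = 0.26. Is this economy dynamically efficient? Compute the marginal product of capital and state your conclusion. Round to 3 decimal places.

The effective depreciation rate is n + g + δ = 0.03 + 0.008 + 0.104 = 0.142.
Steady-state k*: s·k^0.49 = 0.142·k gives k* = (0.26/0.142)^(1/0.51) ≈ 3.2739.
MPK = 0.49·3.2739^(-0.51) ≈ 0.2676.
MPK > n+g+δ = 0.142, so the economy is dynamically efficient (under-saving).

dynamically efficient; MPK ≈ 0.268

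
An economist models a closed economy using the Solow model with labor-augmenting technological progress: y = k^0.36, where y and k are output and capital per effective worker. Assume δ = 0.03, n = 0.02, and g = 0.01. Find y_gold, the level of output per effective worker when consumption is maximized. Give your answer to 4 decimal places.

y_gold ≈ 2.7397

n + g + δ = 0.02 + 0.01 + 0.03 = 0.06.
At the golden rule the marginal product of capital equals n+g+δ: 0.36·k^(0.36−1) = 0.06. Solving, k_gold = (0.36/0.06)^(1/0.64) ≈ 16.4385.
Output: y_gold = k_gold^0.36 = 16.4385^0.36 ≈ 2.7397.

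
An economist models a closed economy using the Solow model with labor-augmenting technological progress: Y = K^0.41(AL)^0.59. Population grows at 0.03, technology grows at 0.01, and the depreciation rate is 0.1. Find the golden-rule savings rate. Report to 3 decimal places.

s_gold = 0.410

Break-even investment rate: n + g + δ = 0.03 + 0.01 + 0.1 = 0.14.
At the golden rule MPK = n+g+δ, and in any Cobb-Douglas steady state s = (n+g+δ)·k/y = MPK·k/y = capital's share 0.41.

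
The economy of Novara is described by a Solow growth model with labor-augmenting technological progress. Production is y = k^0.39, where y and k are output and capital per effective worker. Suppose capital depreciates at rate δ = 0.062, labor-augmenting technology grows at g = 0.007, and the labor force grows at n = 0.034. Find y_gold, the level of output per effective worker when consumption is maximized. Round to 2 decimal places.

y_gold ≈ 2.34

Break-even investment rate: n + g + δ = 0.034 + 0.007 + 0.062 = 0.103.
Maximizing c = f(k) − (n+g+δ)·k gives f'(k) = n+g+δ, i.e. 0.39·k^(0.39−1) = 0.103, so k_gold = (0.39/0.103)^(1/0.61) ≈ 8.8698.
Output: y_gold = k_gold^0.39 = 8.8698^0.39 ≈ 2.3425.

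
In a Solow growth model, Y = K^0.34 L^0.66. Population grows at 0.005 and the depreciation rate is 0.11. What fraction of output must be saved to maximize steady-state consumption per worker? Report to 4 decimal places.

n + δ = 0.005 + 0.11 = 0.115.
At the golden rule MPK = n+δ, and in any Cobb-Douglas steady state s = (n+δ)·k/y = MPK·k/y = capital's share 0.34.

s_gold = 0.3400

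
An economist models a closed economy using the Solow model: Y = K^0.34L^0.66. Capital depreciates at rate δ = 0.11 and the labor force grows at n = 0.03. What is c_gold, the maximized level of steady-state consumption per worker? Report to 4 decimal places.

c_gold ≈ 1.0425

n + δ = 0.03 + 0.11 = 0.14.
Setting f'(k) = n+δ gives 0.34·k^(0.34−1) = 0.14, hence k_gold = (0.34/0.14)^(1/0.66) ≈ 3.8359.
y_gold = 3.8359^0.34 ≈ 1.5795.
c_gold = y_gold − (n+δ)·k_gold = 1.5795 − 0.14·3.8359 ≈ 1.0425.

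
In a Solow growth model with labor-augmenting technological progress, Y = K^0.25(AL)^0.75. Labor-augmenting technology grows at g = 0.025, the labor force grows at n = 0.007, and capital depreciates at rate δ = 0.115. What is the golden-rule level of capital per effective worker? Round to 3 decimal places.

The effective depreciation rate is n + g + δ = 0.007 + 0.025 + 0.115 = 0.147.
Setting f'(k) = n+g+δ gives 0.25·k^(0.25−1) = 0.147, hence k_gold = (0.25/0.147)^(1/0.75) ≈ 2.0300.

k_gold ≈ 2.030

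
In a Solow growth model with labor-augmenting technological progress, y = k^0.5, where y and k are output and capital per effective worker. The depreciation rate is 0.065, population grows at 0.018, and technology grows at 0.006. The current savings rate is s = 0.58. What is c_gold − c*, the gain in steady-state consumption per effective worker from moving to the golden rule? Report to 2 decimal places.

Δc ≈ 0.07

Break-even investment rate: n + g + δ = 0.018 + 0.006 + 0.065 = 0.089.
Current steady state (s = 0.58): k* = (0.58/0.089)^(1/0.5) ≈ 42.4694, y* = 42.4694^0.5 ≈ 6.5169, c* = (1−0.58)·6.5169 ≈ 2.7371.
Golden rule sets MPK = n+g+δ: 0.5·k^(0.5−1) = 0.089, so k_gold = (0.5/0.089)^(1/0.5) ≈ 31.5617.
y_gold = 31.5617^0.5 ≈ 5.6180, c_gold = y_gold − 0.089·k_gold ≈ 2.8090.
Gain: Δc = 2.8090 − 2.7371 ≈ 0.0719.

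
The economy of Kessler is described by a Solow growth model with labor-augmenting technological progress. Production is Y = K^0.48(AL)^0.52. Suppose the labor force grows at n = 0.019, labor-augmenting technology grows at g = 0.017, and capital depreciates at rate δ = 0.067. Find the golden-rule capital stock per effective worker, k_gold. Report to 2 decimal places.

k_gold ≈ 19.29

The effective depreciation rate is n + g + δ = 0.019 + 0.017 + 0.067 = 0.103.
Golden rule sets MPK = n+g+δ: 0.48·k^(0.48−1) = 0.103, so k_gold = (0.48/0.103)^(1/0.52) ≈ 19.2927.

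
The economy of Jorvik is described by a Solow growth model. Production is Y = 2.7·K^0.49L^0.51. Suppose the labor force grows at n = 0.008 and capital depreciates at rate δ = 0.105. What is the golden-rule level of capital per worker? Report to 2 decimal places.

k_gold ≈ 124.47

The effective depreciation rate is n + δ = 0.008 + 0.105 = 0.113.
Golden rule sets MPK = n+δ: 0.49·2.7·k^(0.49−1) = 0.113, so k_gold = (0.49·2.7/0.113)^(1/0.51) ≈ 124.4691.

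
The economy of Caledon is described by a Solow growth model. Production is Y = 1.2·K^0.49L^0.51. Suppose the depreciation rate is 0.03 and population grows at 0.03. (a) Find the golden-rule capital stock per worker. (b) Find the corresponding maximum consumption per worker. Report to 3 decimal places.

Break-even investment rate: n + δ = 0.03 + 0.03 = 0.06.
Maximizing c = f(k) − (n+δ)·k gives f'(k) = n+δ, i.e. 0.49·1.2·k^(0.49−1) = 0.06, so k_gold = (0.49·1.2/0.06)^(1/0.51) ≈ 87.8174.
y_gold = 1.2·87.8174^0.49 ≈ 10.7532; c_gold = y_gold − 0.06·k_gold ≈ 5.4841.

(a) k_gold ≈ 87.817; (b) c_gold ≈ 5.484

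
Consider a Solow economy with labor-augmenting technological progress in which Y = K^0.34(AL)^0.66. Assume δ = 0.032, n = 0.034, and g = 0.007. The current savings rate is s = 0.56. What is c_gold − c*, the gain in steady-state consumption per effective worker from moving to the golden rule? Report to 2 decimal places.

Δc ≈ 0.20

Capital per effective worker breaks even when investment replaces (n + g + δ)·k; here n + g + δ = 0.073.
Current steady state (s = 0.56): k* = (0.56/0.073)^(1/0.66) ≈ 21.9131, y* = 21.9131^0.34 ≈ 2.8565, c* = (1−0.56)·2.8565 ≈ 1.2569.
Golden rule sets MPK = n+g+δ: 0.34·k^(0.34−1) = 0.073, so k_gold = (0.34/0.073)^(1/0.66) ≈ 10.2886.
y_gold = 10.2886^0.34 ≈ 2.2090, c_gold = y_gold − 0.073·k_gold ≈ 1.4580.
Gain: Δc = 1.4580 − 1.2569 ≈ 0.2011.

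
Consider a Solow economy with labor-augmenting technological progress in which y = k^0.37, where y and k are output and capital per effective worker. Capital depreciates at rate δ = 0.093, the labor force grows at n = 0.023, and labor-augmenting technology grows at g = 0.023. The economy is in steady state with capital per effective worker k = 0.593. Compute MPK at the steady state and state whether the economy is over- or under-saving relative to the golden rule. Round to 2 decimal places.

under-saving; MPK ≈ 0.51

Break-even investment rate: n + g + δ = 0.023 + 0.023 + 0.093 = 0.139.
MPK = 0.37·k^(0.37−1) = 0.37·0.593^(-0.63) ≈ 0.5143.
MPK > 0.139, so the economy is dynamically efficient (under-saving).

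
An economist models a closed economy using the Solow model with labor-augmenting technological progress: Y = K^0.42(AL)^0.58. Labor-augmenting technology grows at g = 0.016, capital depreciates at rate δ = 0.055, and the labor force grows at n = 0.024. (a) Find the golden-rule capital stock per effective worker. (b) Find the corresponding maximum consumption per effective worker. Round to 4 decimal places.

(a) k_gold ≈ 12.9711; (b) c_gold ≈ 1.7017

Break-even investment rate: n + g + δ = 0.024 + 0.016 + 0.055 = 0.095.
Golden rule sets MPK = n+g+δ: 0.42·k^(0.42−1) = 0.095, so k_gold = (0.42/0.095)^(1/0.58) ≈ 12.9711.
y_gold = 12.9711^0.42 ≈ 2.9339; c_gold = y_gold − 0.095·k_gold ≈ 1.7017.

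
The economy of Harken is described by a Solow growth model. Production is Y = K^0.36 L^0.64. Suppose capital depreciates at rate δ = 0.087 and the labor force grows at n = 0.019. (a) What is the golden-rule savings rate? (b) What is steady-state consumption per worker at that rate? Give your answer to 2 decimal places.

Capital per worker breaks even when investment replaces (n + δ)·k; here n + δ = 0.106.
For Cobb-Douglas, s_gold equals capital's share: s_gold = 0.36.
Maximizing c = f(k) − (n+δ)·k gives f'(k) = n+δ, i.e. 0.36·k^(0.36−1) = 0.106, so k_gold = (0.36/0.106)^(1/0.64) ≈ 6.7559.
y_gold = 6.7559^0.36 ≈ 1.9892; c_gold = (1−0.36)·y_gold ≈ 1.2731.

(a) s_gold = 0.36; (b) c_gold ≈ 1.27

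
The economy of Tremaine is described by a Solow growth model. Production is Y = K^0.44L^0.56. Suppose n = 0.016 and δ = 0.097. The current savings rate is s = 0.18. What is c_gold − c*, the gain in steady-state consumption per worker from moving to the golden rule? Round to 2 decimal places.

n + δ = 0.016 + 0.097 = 0.113.
Current steady state (s = 0.18): k* = (0.18/0.113)^(1/0.56) ≈ 2.2965, y* = 2.2965^0.44 ≈ 1.4417, c* = (1−0.18)·1.4417 ≈ 1.1822.
At the golden rule the marginal product of capital equals n+δ: 0.44·k^(0.44−1) = 0.113. Solving, k_gold = (0.44/0.113)^(1/0.56) ≈ 11.3303.
y_gold = 11.3303^0.44 ≈ 2.9098, c_gold = y_gold − 0.113·k_gold ≈ 1.6295.
Gain: Δc = 1.6295 − 1.1822 ≈ 0.4473.

Δc ≈ 0.45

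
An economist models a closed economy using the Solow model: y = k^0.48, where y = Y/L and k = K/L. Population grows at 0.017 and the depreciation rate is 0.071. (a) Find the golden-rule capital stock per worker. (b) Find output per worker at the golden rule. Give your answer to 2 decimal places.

(a) k_gold ≈ 26.11; (b) y_gold ≈ 4.79

Capital per worker breaks even when investment replaces (n + δ)·k; here n + δ = 0.088.
Maximizing c = f(k) − (n+δ)·k gives f'(k) = n+δ, i.e. 0.48·k^(0.48−1) = 0.088, so k_gold = (0.48/0.088)^(1/0.52) ≈ 26.1122.
y_gold = 26.1122^0.48 ≈ 4.7872.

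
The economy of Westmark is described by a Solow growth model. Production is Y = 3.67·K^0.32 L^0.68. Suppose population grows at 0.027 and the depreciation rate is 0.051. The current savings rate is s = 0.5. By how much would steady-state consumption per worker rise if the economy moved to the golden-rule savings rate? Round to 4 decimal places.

n + δ = 0.027 + 0.051 = 0.078.
Current steady state (s = 0.5): k* = (0.5·3.67/0.078)^(1/0.68) ≈ 103.9855, y* = 3.67·103.9855^0.32 ≈ 16.2217, c* = (1−0.5)·16.2217 ≈ 8.1109.
Golden rule sets MPK = n+δ: 0.32·3.67·k^(0.32−1) = 0.078, so k_gold = (0.32·3.67/0.078)^(1/0.68) ≈ 53.9440.
y_gold = 3.67·53.9440^0.32 ≈ 13.1489, c_gold = y_gold − 0.078·k_gold ≈ 8.9412.
Gain: Δc = 8.9412 − 8.1109 ≈ 0.8304.

Δc ≈ 0.8304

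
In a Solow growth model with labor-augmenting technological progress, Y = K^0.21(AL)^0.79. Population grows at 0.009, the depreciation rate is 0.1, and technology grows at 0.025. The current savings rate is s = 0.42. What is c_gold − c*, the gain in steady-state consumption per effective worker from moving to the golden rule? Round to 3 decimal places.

n + g + δ = 0.009 + 0.025 + 0.1 = 0.134.
Current steady state (s = 0.42): k* = (0.42/0.134)^(1/0.79) ≈ 4.2465, y* = 4.2465^0.21 ≈ 1.3548, c* = (1−0.42)·1.3548 ≈ 0.7858.
At the golden rule the marginal product of capital equals n+g+δ: 0.21·k^(0.21−1) = 0.134. Solving, k_gold = (0.21/0.134)^(1/0.79) ≈ 1.7660.
y_gold = 1.7660^0.21 ≈ 1.1268, c_gold = y_gold − 0.134·k_gold ≈ 0.8902.
Gain: Δc = 0.8902 − 0.7858 ≈ 0.1044.

Δc ≈ 0.104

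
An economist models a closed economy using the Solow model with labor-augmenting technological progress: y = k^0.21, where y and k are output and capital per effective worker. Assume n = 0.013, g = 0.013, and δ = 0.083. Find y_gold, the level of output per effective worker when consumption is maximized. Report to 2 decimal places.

y_gold ≈ 1.19

Break-even investment rate: n + g + δ = 0.013 + 0.013 + 0.083 = 0.109.
At the golden rule the marginal product of capital equals n+g+δ: 0.21·k^(0.21−1) = 0.109. Solving, k_gold = (0.21/0.109)^(1/0.79) ≈ 2.2935.
Output: y_gold = k_gold^0.21 = 2.2935^0.21 ≈ 1.1904.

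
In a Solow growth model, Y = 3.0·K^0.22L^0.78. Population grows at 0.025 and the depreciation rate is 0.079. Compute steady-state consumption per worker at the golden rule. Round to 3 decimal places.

The effective depreciation rate is n + δ = 0.025 + 0.079 = 0.104.
Setting f'(k) = n+δ gives 0.22·3.0·k^(0.22−1) = 0.104, hence k_gold = (0.22·3.0/0.104)^(1/0.78) ≈ 10.6871.
y_gold = 3.0·10.6871^0.22 ≈ 5.0521.
c_gold = y_gold − (n+δ)·k_gold = 5.0521 − 0.104·10.6871 ≈ 3.9406.

c_gold ≈ 3.941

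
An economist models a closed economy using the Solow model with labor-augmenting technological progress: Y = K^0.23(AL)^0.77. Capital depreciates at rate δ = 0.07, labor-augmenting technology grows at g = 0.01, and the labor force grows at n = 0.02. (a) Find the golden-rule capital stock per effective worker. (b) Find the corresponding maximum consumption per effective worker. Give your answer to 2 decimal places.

The effective depreciation rate is n + g + δ = 0.02 + 0.01 + 0.07 = 0.1.
Golden rule sets MPK = n+g+δ: 0.23·k^(0.23−1) = 0.1, so k_gold = (0.23/0.1)^(1/0.77) ≈ 2.9497.
y_gold = 2.9497^0.23 ≈ 1.2825; c_gold = y_gold − 0.1·k_gold ≈ 0.9875.

(a) k_gold ≈ 2.95; (b) c_gold ≈ 0.99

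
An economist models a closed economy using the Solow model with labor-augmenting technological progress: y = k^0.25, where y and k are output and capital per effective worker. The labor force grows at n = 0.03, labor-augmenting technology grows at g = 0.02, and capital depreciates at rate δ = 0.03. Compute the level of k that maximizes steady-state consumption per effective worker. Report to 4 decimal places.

k_gold ≈ 4.5688

The effective depreciation rate is n + g + δ = 0.03 + 0.02 + 0.03 = 0.08.
Setting f'(k) = n+g+δ gives 0.25·k^(0.25−1) = 0.08, hence k_gold = (0.25/0.08)^(1/0.75) ≈ 4.5688.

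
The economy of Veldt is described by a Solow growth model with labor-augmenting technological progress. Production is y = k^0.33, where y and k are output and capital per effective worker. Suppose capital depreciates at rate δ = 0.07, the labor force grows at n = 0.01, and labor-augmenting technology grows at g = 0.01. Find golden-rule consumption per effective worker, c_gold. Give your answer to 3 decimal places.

Break-even investment rate: n + g + δ = 0.01 + 0.01 + 0.07 = 0.09.
Setting f'(k) = n+g+δ gives 0.33·k^(0.33−1) = 0.09, hence k_gold = (0.33/0.09)^(1/0.67) ≈ 6.9534.
y_gold = 6.9534^0.33 ≈ 1.8964.
c_gold = y_gold − (n+g+δ)·k_gold = 1.8964 − 0.09·6.9534 ≈ 1.2706.

c_gold ≈ 1.271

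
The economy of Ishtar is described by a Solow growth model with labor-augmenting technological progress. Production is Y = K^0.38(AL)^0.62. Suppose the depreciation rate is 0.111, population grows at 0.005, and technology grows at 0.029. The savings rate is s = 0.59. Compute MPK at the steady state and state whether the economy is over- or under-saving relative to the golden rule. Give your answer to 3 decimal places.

over-saving; MPK ≈ 0.093

Capital per effective worker breaks even when investment replaces (n + g + δ)·k; here n + g + δ = 0.145.
Steady-state k*: s·k^0.38 = 0.145·k gives k* = (0.59/0.145)^(1/0.62) ≈ 9.6170.
MPK = 0.38·9.6170^(-0.62) ≈ 0.0934.
MPK < n+g+δ = 0.145, so the economy is dynamically inefficient (over-saving).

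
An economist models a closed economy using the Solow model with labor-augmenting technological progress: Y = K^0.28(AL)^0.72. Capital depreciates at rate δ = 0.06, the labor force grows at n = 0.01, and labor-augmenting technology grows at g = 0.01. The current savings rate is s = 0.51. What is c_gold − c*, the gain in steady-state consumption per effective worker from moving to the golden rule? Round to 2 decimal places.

The effective depreciation rate is n + g + δ = 0.01 + 0.01 + 0.06 = 0.08.
Current steady state (s = 0.51): k* = (0.51/0.08)^(1/0.72) ≈ 13.1019, y* = 13.1019^0.28 ≈ 2.0552, c* = (1−0.51)·2.0552 ≈ 1.0070.
Maximizing c = f(k) − (n+g+δ)·k gives f'(k) = n+g+δ, i.e. 0.28·k^(0.28−1) = 0.08, so k_gold = (0.28/0.08)^(1/0.72) ≈ 5.6971.
y_gold = 5.6971^0.28 ≈ 1.6277, c_gold = y_gold − 0.08·k_gold ≈ 1.1720.
Gain: Δc = 1.1720 − 1.0070 ≈ 0.1649.

Δc ≈ 0.16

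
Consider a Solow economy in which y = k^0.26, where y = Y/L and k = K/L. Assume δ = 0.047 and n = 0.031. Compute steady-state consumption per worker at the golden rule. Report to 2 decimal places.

c_gold ≈ 1.13

Break-even investment rate: n + δ = 0.031 + 0.047 = 0.078.
Golden rule sets MPK = n+δ: 0.26·k^(0.26−1) = 0.078, so k_gold = (0.26/0.078)^(1/0.74) ≈ 5.0885.
y_gold = 5.0885^0.26 ≈ 1.5266.
c_gold = y_gold − (n+δ)·k_gold = 1.5266 − 0.078·5.0885 ≈ 1.1297.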